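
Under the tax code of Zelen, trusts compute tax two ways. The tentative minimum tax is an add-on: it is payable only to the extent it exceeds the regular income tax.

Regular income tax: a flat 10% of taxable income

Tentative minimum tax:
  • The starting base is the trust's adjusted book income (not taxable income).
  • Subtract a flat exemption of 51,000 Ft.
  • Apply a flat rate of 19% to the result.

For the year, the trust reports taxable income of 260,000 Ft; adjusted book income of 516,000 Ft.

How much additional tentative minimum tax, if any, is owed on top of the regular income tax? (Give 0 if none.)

Tentative minimum tax:
  Base (adjusted book income): 516,000 Ft
  Less exemption 51,000 Ft → base 465,000 Ft
  465,000 Ft × 19% = 88,350 Ft

Regular income tax:
  260,000 Ft × 10% = 26,000 Ft

Excess of tentative minimum tax over regular income tax: 88,350 Ft − 26,000 Ft = 62,350 Ft.

62,350 Ft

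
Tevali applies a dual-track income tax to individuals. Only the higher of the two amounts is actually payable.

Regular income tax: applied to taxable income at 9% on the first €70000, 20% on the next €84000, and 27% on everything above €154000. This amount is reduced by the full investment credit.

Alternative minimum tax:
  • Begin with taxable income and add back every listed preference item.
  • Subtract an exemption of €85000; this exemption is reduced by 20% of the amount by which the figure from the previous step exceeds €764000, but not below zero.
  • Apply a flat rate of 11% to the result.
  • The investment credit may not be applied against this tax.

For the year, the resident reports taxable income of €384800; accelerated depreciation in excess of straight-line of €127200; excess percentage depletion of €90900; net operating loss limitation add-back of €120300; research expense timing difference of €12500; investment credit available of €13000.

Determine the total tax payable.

Regular income tax:
  €70000 × 9% = €6300
  €84000 × 20% = €16800
  €230800 × 27% = €62316
  → €85416
  Less investment credit €13000 → €72416

Alternative minimum tax:
  Adjusted income: €384800 + €127200 + €90900 + €120300 + €12500 = €735700
  Exemption: €735700 ≤ €764000, so full €85000 applies
  Base: €735700 − €85000 = €650700
  €650700 × 11% = €71577

€72416 > €71577, so the regular income tax governs.

€72416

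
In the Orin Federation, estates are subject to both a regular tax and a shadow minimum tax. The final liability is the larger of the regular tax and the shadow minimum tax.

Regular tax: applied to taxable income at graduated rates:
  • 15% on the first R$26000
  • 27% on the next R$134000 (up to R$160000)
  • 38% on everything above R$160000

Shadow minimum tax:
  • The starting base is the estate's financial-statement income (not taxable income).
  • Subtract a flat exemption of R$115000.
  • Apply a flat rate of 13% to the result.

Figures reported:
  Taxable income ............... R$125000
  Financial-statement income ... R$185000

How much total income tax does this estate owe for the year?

Shadow minimum tax:
  Base (financial-statement income): R$185000
  Less exemption R$115000 → base R$70000
  R$70000 × 13% = R$9100

Regular tax:
  R$26000 × 15% = R$3900
  R$99000 × 27% = R$26730
  → R$30630

R$30630 > R$9100, so the regular tax governs.

R$30630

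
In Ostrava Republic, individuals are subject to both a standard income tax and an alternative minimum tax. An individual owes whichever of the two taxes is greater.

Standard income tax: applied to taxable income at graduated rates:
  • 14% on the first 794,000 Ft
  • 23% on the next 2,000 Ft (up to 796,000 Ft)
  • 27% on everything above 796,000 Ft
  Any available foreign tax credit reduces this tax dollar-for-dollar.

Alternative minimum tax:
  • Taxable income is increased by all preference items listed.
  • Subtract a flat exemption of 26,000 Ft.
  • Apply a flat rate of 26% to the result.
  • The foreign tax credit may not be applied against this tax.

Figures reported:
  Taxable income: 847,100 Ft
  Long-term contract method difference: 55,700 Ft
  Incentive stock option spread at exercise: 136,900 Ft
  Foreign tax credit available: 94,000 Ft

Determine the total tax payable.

Alternative minimum tax:
  Adjusted income: 847,100 Ft + 55,700 Ft + 136,900 Ft = 1,039,700 Ft
  Less exemption 26,000 Ft → base 1,013,700 Ft
  1,013,700 Ft × 26% = 263,562 Ft

Standard income tax:
  794,000 Ft × 14% = 111,160 Ft
  2,000 Ft × 23% = 460 Ft
  51,100 Ft × 27% = 13,797 Ft
  → 125,417 Ft
  Less foreign tax credit 94,000 Ft → 31,417 Ft

263,562 Ft > 31,417 Ft, so the alternative minimum tax is the binding amount.

263,562 Ft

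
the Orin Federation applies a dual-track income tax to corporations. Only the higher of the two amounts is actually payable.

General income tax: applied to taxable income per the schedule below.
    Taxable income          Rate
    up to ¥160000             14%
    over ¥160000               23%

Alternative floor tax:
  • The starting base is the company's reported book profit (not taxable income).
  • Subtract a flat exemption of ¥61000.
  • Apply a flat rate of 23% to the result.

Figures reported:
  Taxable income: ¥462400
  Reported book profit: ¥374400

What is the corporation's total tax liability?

General income tax:
  ¥160000 × 14% = ¥22400
  ¥302400 × 23% = ¥69552
  → ¥91952

Alternative floor tax:
  Base (reported book profit): ¥374400
  Less exemption ¥61000 → base ¥313400
  ¥313400 × 23% = ¥72082

¥91952 > ¥72082, so the general income tax governs.

¥91952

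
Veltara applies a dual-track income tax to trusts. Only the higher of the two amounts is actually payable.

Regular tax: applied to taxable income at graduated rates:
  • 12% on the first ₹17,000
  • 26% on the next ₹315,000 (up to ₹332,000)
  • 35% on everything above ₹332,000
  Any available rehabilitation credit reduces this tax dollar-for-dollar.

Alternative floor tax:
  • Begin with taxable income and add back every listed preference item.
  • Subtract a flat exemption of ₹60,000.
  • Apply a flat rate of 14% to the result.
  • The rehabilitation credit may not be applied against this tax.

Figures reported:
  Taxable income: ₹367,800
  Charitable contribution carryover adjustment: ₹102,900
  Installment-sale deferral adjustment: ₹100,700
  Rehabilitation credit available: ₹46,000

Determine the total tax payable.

Regular tax:
  ₹17,000 × 12% = ₹2,040
  ₹315,000 × 26% = ₹81,900
  ₹35,800 × 35% = ₹12,530
  → ₹96,470
  Less rehabilitation credit ₹46,000 → ₹50,470

Alternative floor tax:
  Adjusted income: ₹367,800 + ₹102,900 + ₹100,700 = ₹571,400
  Less exemption ₹60,000 → base ₹511,400
  ₹511,400 × 14% = ₹71,596

₹71,596 > ₹50,470, so the alternative floor tax is the binding amount.

₹71,596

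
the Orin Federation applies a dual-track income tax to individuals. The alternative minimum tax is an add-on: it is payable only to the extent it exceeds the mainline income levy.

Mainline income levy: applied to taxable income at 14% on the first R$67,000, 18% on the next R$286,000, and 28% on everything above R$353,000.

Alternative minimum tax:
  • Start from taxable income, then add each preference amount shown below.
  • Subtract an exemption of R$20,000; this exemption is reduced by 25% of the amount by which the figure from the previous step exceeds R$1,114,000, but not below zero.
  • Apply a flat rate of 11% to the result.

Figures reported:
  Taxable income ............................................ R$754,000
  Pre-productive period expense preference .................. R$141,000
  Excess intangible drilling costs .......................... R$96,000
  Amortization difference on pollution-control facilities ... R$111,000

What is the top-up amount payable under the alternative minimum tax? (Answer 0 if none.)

R$0

Mainline income levy:
  R$67,000 × 14% = R$9,380
  R$286,000 × 18% = R$51,480
  R$401,000 × 28% = R$112,280
  → R$173,140

Alternative minimum tax:
  Adjusted income: R$754,000 + R$141,000 + R$96,000 + R$111,000 = R$1,102,000
  Exemption: R$1,102,000 ≤ R$1,114,000, so full R$20,000 applies
  Base: R$1,102,000 − R$20,000 = R$1,082,000
  R$1,082,000 × 11% = R$119,020

R$119,020 ≤ R$173,140, so no add-on is due.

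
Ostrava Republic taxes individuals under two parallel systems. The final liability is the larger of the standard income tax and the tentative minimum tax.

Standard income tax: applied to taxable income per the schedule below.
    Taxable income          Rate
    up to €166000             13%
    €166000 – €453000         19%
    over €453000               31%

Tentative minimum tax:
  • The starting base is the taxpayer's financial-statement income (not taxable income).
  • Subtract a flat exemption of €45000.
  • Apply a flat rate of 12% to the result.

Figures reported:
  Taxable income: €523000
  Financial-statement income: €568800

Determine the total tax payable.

Tentative minimum tax:
  Base (financial-statement income): €568800
  Less exemption €45000 → base €523800
  €523800 × 12% = €62856

Standard income tax:
  €166000 × 13% = €21580
  €287000 × 19% = €54530
  €70000 × 31% = €21700
  → €97810

€97810 > €62856, so the standard income tax governs.

€97810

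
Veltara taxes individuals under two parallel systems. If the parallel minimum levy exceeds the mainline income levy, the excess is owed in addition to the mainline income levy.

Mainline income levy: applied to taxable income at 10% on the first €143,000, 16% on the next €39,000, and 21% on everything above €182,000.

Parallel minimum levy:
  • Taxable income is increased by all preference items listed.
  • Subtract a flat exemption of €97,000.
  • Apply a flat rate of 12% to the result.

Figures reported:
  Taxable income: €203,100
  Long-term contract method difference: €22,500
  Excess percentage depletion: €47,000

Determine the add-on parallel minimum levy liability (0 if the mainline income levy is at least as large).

Mainline income levy:
  €143,000 × 10% = €14,300
  €39,000 × 16% = €6,240
  €21,100 × 21% = €4,431
  → €24,971

Parallel minimum levy:
  Adjusted income: €203,100 + €22,500 + €47,000 = €272,600
  Less exemption €97,000 → base €175,600
  €175,600 × 12% = €21,072

€21,072 ≤ €24,971, so no add-on is due.

€0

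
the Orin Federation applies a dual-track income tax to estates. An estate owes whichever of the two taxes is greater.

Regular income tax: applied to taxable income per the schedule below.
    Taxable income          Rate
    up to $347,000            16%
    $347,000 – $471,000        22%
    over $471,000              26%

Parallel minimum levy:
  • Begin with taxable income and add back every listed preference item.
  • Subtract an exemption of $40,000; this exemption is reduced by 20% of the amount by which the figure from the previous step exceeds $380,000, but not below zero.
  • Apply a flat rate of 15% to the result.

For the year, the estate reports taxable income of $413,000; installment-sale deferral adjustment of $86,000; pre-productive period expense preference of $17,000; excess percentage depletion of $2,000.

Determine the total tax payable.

Parallel minimum levy:
  Adjusted income: $413,000 + $86,000 + $17,000 + $2,000 = $518,000
  Exemption: $40,000 − 20% × ($518,000 − $380,000) = $40,000 − $27,600 = $12,400
  Base: $518,000 − $12,400 = $505,600
  $505,600 × 15% = $75,840

Regular income tax:
  $347,000 × 16% = $55,520
  $66,000 × 22% = $14,520
  → $70,040

$75,840 > $70,040, so the parallel minimum levy is the binding amount.

$75,840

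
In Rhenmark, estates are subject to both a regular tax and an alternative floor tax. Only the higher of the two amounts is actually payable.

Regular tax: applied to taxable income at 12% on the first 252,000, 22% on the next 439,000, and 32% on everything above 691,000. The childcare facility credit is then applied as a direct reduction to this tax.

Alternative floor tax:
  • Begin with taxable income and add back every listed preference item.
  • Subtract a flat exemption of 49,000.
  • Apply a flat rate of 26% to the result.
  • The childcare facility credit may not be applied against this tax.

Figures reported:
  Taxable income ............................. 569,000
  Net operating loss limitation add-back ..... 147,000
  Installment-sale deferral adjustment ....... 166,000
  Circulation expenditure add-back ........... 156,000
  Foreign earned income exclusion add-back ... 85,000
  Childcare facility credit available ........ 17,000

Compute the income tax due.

279,240

Regular tax:
  252,000 × 12% = 30,240
  317,000 × 22% = 69,740
  → 99,980
  Less childcare facility credit 17,000 → 82,980

Alternative floor tax:
  Adjusted income: 569,000 + 147,000 + 166,000 + 156,000 + 85,000 = 1,123,000
  Less exemption 49,000 → base 1,074,000
  1,074,000 × 26% = 279,240

279,240 > 82,980, so the alternative floor tax is the binding amount.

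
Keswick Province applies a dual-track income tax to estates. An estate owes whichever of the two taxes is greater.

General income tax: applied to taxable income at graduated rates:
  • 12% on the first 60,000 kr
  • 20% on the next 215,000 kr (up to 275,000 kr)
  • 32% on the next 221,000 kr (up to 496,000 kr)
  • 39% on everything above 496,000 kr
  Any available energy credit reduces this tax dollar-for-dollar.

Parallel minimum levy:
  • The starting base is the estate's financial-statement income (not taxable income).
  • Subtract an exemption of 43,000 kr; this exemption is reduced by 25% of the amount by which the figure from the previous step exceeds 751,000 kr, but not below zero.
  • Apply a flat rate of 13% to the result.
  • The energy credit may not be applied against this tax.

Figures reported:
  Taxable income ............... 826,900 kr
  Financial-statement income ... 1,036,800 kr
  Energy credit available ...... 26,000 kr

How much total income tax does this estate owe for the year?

223,971 kr

Parallel minimum levy:
  Base (financial-statement income): 1,036,800 kr
  Exemption: 25% × (1,036,800 kr − 751,000 kr) = 71,450 kr ≥ 43,000 kr, so the exemption is fully phased out
  Base: 1,036,800 kr − 0 kr = 1,036,800 kr
  1,036,800 kr × 13% = 134,784 kr

General income tax:
  60,000 kr × 12% = 7,200 kr
  215,000 kr × 20% = 43,000 kr
  221,000 kr × 32% = 70,720 kr
  330,900 kr × 39% = 129,051 kr
  → 249,971 kr
  Less energy credit 26,000 kr → 223,971 kr

223,971 kr > 134,784 kr, so the general income tax governs.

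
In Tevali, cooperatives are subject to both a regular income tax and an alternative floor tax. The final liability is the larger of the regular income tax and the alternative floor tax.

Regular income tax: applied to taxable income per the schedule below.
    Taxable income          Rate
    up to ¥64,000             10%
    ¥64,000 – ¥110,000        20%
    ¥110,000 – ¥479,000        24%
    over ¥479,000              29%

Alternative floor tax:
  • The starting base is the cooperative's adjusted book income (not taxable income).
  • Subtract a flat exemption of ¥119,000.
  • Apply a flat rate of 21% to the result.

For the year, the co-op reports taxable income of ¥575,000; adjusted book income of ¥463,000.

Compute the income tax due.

Alternative floor tax:
  Base (adjusted book income): ¥463,000
  Less exemption ¥119,000 → base ¥344,000
  ¥344,000 × 21% = ¥72,240

Regular income tax:
  ¥64,000 × 10% = ¥6,400
  ¥46,000 × 20% = ¥9,200
  ¥369,000 × 24% = ¥88,560
  ¥96,000 × 29% = ¥27,840
  → ¥132,000

¥132,000 > ¥72,240, so the regular income tax governs.

¥132,000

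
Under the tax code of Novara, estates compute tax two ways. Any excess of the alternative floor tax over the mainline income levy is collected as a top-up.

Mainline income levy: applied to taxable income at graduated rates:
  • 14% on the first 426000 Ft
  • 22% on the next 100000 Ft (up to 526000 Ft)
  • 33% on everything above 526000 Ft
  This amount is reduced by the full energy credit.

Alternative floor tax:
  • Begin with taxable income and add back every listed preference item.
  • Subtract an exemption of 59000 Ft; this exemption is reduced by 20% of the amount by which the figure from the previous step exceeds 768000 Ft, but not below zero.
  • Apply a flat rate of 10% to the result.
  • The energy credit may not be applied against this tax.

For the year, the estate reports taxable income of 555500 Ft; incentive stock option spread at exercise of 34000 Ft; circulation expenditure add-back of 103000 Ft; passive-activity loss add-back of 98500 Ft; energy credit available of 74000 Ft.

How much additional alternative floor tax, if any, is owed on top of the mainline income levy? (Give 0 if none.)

56285 Ft

Alternative floor tax:
  Adjusted income: 555500 Ft + 34000 Ft + 103000 Ft + 98500 Ft = 791000 Ft
  Exemption: 59000 Ft − 20% × (791000 Ft − 768000 Ft) = 59000 Ft − 4600 Ft = 54400 Ft
  Base: 791000 Ft − 54400 Ft = 736600 Ft
  736600 Ft × 10% = 73660 Ft

Mainline income levy:
  426000 Ft × 14% = 59640 Ft
  100000 Ft × 22% = 22000 Ft
  29500 Ft × 33% = 9735 Ft
  → 91375 Ft
  Less energy credit 74000 Ft → 17375 Ft

Excess of alternative floor tax over mainline income levy: 73660 Ft − 17375 Ft = 56285 Ft.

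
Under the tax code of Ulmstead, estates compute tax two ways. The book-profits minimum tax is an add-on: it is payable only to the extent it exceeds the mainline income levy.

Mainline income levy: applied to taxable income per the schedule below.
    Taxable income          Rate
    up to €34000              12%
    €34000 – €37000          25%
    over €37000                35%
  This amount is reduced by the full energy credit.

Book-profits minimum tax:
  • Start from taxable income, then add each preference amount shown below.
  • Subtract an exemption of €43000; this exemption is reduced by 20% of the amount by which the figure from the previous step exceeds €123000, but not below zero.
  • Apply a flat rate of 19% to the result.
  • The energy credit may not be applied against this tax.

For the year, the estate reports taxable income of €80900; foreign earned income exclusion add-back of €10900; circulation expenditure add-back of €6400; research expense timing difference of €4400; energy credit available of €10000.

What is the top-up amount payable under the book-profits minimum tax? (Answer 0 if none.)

Book-profits minimum tax:
  Adjusted income: €80900 + €10900 + €6400 + €4400 = €102600
  Exemption: €102600 ≤ €123000, so full €43000 applies
  Base: €102600 − €43000 = €59600
  €59600 × 19% = €11324

Mainline income levy:
  €34000 × 12% = €4080
  €3000 × 25% = €750
  €43900 × 35% = €15365
  → €20195
  Less energy credit €10000 → €10195

Excess of book-profits minimum tax over mainline income levy: €11324 − €10195 = €1129.

€1129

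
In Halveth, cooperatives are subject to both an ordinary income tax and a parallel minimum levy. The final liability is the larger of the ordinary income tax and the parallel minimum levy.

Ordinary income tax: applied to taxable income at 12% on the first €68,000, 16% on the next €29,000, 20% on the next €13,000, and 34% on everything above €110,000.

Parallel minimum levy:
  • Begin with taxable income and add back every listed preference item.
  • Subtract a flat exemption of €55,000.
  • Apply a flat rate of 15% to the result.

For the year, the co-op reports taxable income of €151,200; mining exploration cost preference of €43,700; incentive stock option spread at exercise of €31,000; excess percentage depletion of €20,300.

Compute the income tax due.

€29,408

Ordinary income tax:
  €68,000 × 12% = €8,160
  €29,000 × 16% = €4,640
  €13,000 × 20% = €2,600
  €41,200 × 34% = €14,008
  → €29,408

Parallel minimum levy:
  Adjusted income: €151,200 + €43,700 + €31,000 + €20,300 = €246,200
  Less exemption €55,000 → base €191,200
  €191,200 × 15% = €28,680

€29,408 > €28,680, so the ordinary income tax governs.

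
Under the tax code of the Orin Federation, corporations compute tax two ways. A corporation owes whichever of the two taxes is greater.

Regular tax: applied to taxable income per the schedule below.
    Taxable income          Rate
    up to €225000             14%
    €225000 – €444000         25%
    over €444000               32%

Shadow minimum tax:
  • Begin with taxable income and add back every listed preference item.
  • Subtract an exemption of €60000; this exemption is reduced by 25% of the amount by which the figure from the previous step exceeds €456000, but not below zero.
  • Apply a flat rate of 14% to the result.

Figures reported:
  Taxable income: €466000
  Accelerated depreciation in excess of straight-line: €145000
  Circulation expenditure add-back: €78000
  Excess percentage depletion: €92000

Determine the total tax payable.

Regular tax:
  €225000 × 14% = €31500
  €219000 × 25% = €54750
  €22000 × 32% = €7040
  → €93290

Shadow minimum tax:
  Adjusted income: €466000 + €145000 + €78000 + €92000 = €781000
  Exemption: 25% × (€781000 − €456000) = €81250 ≥ €60000, so the exemption is fully phased out
  Base: €781000 − €0 = €781000
  €781000 × 14% = €109340

€109340 > €93290, so the shadow minimum tax is the binding amount.

€109340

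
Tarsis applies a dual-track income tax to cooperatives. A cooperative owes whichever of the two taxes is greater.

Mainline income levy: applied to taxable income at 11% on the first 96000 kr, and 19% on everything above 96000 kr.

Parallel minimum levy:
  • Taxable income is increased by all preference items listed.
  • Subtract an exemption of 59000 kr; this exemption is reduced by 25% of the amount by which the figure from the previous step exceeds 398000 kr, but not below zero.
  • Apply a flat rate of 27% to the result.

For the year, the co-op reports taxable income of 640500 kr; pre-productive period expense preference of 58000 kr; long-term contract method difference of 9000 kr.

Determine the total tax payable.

Mainline income levy:
  96000 kr × 11% = 10560 kr
  544500 kr × 19% = 103455 kr
  → 114015 kr

Parallel minimum levy:
  Adjusted income: 640500 kr + 58000 kr + 9000 kr = 707500 kr
  Exemption: 25% × (707500 kr − 398000 kr) = 77375 kr ≥ 59000 kr, so the exemption is fully phased out
  Base: 707500 kr − 0 kr = 707500 kr
  707500 kr × 27% = 191025 kr

191025 kr > 114015 kr, so the parallel minimum levy is the binding amount.

191025 kr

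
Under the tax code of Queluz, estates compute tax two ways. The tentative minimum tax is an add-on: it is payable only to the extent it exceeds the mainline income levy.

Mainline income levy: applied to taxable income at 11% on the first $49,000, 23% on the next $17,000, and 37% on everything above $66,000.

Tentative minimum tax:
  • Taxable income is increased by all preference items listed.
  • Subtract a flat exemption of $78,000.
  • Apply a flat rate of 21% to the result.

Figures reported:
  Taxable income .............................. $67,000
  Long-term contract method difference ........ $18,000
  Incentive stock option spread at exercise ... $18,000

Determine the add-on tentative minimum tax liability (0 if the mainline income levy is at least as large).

Mainline income levy:
  $49,000 × 11% = $5,390
  $17,000 × 23% = $3,910
  $1,000 × 37% = $370
  → $9,670

Tentative minimum tax:
  Adjusted income: $67,000 + $18,000 + $18,000 = $103,000
  Less exemption $78,000 → base $25,000
  $25,000 × 21% = $5,250

$5,250 ≤ $9,670, so no add-on is due.

$0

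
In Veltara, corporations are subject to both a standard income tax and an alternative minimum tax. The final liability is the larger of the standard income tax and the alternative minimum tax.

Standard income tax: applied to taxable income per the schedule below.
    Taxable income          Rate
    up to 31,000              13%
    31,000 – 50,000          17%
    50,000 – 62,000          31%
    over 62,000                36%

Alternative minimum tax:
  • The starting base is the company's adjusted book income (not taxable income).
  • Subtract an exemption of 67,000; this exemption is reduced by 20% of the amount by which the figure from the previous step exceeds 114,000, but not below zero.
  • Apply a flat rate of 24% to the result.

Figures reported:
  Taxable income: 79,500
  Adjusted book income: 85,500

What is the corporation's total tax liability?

Standard income tax:
  31,000 × 13% = 4,030
  19,000 × 17% = 3,230
  12,000 × 31% = 3,720
  17,500 × 36% = 6,300
  → 17,280

Alternative minimum tax:
  Base (adjusted book income): 85,500
  Exemption: 85,500 ≤ 114,000, so full 67,000 applies
  Base: 85,500 − 67,000 = 18,500
  18,500 × 24% = 4,440

17,280 > 4,440, so the standard income tax governs.

17,280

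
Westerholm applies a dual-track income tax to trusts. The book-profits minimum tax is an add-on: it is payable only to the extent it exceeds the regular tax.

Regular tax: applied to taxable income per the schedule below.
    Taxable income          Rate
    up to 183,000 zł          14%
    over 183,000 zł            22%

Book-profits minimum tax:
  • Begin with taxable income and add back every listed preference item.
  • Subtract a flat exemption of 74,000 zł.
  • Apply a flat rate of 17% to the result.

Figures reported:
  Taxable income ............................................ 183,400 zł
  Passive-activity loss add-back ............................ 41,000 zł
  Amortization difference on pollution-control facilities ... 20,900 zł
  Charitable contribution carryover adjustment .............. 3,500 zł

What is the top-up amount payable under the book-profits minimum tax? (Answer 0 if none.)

Regular tax:
  183,000 zł × 14% = 25,620 zł
  400 zł × 22% = 88 zł
  → 25,708 zł

Book-profits minimum tax:
  Adjusted income: 183,400 zł + 41,000 zł + 20,900 zł + 3,500 zł = 248,800 zł
  Less exemption 74,000 zł → base 174,800 zł
  174,800 zł × 17% = 29,716 zł

Excess of book-profits minimum tax over regular tax: 29,716 zł − 25,708 zł = 4,008 zł.

4,008 zł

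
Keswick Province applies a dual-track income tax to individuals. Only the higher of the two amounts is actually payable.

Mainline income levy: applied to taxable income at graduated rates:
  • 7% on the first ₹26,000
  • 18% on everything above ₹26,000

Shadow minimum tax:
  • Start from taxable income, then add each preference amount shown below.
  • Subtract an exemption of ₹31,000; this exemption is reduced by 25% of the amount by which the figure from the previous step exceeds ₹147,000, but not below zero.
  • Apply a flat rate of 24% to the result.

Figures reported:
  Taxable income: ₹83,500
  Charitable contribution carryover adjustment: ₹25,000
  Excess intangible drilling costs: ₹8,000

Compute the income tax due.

₹20,520

Mainline income levy:
  ₹26,000 × 7% = ₹1,820
  ₹57,500 × 18% = ₹10,350
  → ₹12,170

Shadow minimum tax:
  Adjusted income: ₹83,500 + ₹25,000 + ₹8,000 = ₹116,500
  Exemption: ₹116,500 ≤ ₹147,000, so full ₹31,000 applies
  Base: ₹116,500 − ₹31,000 = ₹85,500
  ₹85,500 × 24% = ₹20,520

₹20,520 > ₹12,170, so the shadow minimum tax is the binding amount.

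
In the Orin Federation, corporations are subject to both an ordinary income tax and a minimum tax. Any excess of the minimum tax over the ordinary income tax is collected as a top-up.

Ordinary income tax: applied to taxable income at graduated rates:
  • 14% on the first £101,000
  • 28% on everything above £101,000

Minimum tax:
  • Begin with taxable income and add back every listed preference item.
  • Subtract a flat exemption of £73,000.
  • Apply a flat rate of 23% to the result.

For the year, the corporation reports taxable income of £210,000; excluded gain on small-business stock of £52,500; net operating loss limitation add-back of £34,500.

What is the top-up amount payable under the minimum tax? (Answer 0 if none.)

Ordinary income tax:
  £101,000 × 14% = £14,140
  £109,000 × 28% = £30,520
  → £44,660

Minimum tax:
  Adjusted income: £210,000 + £52,500 + £34,500 = £297,000
  Less exemption £73,000 → base £224,000
  £224,000 × 23% = £51,520

Excess of minimum tax over ordinary income tax: £51,520 − £44,660 = £6,860.

£6,860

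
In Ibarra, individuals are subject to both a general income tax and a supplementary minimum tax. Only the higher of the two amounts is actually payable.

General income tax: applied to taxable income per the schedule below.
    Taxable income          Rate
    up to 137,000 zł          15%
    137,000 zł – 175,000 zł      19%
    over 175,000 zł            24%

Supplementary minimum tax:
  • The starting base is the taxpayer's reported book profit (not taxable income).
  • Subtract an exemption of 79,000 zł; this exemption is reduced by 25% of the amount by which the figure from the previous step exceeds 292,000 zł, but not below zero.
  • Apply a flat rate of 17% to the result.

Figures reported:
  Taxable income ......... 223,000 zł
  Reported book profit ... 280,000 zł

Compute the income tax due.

Supplementary minimum tax:
  Base (reported book profit): 280,000 zł
  Exemption: 280,000 zł ≤ 292,000 zł, so full 79,000 zł applies
  Base: 280,000 zł − 79,000 zł = 201,000 zł
  201,000 zł × 17% = 34,170 zł

General income tax:
  137,000 zł × 15% = 20,550 zł
  38,000 zł × 19% = 7,220 zł
  48,000 zł × 24% = 11,520 zł
  → 39,290 zł

39,290 zł > 34,170 zł, so the general income tax governs.

39,290 zł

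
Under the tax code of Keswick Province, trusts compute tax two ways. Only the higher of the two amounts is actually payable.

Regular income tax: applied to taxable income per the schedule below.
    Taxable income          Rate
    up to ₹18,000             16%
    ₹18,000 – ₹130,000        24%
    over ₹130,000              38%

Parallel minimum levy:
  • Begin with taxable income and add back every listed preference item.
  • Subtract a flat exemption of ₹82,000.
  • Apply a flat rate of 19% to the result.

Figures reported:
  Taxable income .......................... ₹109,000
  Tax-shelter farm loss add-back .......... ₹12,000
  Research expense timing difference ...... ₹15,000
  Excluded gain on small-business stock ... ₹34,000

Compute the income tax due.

₹24,720

Parallel minimum levy:
  Adjusted income: ₹109,000 + ₹12,000 + ₹15,000 + ₹34,000 = ₹170,000
  Less exemption ₹82,000 → base ₹88,000
  ₹88,000 × 19% = ₹16,720

Regular income tax:
  ₹18,000 × 16% = ₹2,880
  ₹91,000 × 24% = ₹21,840
  → ₹24,720

₹24,720 > ₹16,720, so the regular income tax governs.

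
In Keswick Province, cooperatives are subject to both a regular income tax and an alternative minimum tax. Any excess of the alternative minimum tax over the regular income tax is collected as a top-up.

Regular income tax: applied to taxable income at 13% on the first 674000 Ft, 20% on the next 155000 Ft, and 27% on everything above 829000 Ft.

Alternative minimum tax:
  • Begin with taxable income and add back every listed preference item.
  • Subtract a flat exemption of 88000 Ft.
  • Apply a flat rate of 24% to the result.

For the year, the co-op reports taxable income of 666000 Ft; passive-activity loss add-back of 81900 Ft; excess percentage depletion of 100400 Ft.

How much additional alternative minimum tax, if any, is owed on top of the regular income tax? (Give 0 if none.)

95892 Ft

Alternative minimum tax:
  Adjusted income: 666000 Ft + 81900 Ft + 100400 Ft = 848300 Ft
  Less exemption 88000 Ft → base 760300 Ft
  760300 Ft × 24% = 182472 Ft

Regular income tax:
  666000 Ft × 13% = 86580 Ft

Excess of alternative minimum tax over regular income tax: 182472 Ft − 86580 Ft = 95892 Ft.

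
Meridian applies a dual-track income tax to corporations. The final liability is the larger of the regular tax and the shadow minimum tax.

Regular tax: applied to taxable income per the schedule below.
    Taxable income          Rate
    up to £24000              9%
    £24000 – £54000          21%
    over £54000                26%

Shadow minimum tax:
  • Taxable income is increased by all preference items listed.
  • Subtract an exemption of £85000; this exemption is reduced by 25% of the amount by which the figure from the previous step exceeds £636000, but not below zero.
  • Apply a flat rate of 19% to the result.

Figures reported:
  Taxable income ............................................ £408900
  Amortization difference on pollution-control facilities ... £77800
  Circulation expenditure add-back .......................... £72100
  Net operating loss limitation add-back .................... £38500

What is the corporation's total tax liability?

Shadow minimum tax:
  Adjusted income: £408900 + £77800 + £72100 + £38500 = £597300
  Exemption: £597300 ≤ £636000, so full £85000 applies
  Base: £597300 − £85000 = £512300
  £512300 × 19% = £97337

Regular tax:
  £24000 × 9% = £2160
  £30000 × 21% = £6300
  £354900 × 26% = £92274
  → £100734

£100734 > £97337, so the regular tax governs.

£100734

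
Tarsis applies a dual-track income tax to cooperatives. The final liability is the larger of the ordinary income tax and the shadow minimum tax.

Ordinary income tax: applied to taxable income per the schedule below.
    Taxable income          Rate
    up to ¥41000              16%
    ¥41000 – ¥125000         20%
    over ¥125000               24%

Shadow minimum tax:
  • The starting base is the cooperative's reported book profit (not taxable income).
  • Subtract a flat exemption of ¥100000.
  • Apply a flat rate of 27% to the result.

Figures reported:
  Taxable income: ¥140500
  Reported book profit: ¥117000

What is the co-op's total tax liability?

Shadow minimum tax:
  Base (reported book profit): ¥117000
  Less exemption ¥100000 → base ¥17000
  ¥17000 × 27% = ¥4590

Ordinary income tax:
  ¥41000 × 16% = ¥6560
  ¥84000 × 20% = ¥16800
  ¥15500 × 24% = ¥3720
  → ¥27080

¥27080 > ¥4590, so the ordinary income tax governs.

¥27080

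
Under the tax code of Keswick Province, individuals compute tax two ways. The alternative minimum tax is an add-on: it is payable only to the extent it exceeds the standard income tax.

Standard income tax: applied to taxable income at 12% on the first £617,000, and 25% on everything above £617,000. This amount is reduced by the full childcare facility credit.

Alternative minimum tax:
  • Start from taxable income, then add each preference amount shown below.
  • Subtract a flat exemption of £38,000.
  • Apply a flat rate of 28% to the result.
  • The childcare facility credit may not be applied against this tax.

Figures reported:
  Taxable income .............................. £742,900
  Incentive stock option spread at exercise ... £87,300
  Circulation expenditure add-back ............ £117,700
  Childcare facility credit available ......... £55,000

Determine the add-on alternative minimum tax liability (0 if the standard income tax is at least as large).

Alternative minimum tax:
  Adjusted income: £742,900 + £87,300 + £117,700 = £947,900
  Less exemption £38,000 → base £909,900
  £909,900 × 28% = £254,772

Standard income tax:
  £617,000 × 12% = £74,040
  £125,900 × 25% = £31,475
  → £105,515
  Less childcare facility credit £55,000 → £50,515

Excess of alternative minimum tax over standard income tax: £254,772 − £50,515 = £204,257.

£204,257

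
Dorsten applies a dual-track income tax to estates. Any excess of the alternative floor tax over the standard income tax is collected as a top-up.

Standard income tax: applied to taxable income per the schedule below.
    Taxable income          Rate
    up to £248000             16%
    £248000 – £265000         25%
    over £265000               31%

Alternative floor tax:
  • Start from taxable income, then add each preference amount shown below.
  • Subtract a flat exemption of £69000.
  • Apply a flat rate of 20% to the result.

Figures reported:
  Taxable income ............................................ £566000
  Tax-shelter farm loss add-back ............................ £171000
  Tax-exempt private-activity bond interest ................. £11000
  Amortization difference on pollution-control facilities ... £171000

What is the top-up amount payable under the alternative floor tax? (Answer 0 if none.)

£32760

Standard income tax:
  £248000 × 16% = £39680
  £17000 × 25% = £4250
  £301000 × 31% = £93310
  → £137240

Alternative floor tax:
  Adjusted income: £566000 + £171000 + £11000 + £171000 = £919000
  Less exemption £69000 → base £850000
  £850000 × 20% = £170000

Excess of alternative floor tax over standard income tax: £170000 − £137240 = £32760.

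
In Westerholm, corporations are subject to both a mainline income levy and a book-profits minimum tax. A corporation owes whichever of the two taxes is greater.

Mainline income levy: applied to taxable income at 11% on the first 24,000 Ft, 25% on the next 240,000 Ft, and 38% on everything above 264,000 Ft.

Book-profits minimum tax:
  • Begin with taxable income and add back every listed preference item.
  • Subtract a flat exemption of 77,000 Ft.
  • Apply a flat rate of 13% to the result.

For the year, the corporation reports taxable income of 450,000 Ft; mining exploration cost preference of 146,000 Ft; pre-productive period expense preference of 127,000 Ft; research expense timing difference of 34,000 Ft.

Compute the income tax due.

133,320 Ft

Mainline income levy:
  24,000 Ft × 11% = 2,640 Ft
  240,000 Ft × 25% = 60,000 Ft
  186,000 Ft × 38% = 70,680 Ft
  → 133,320 Ft

Book-profits minimum tax:
  Adjusted income: 450,000 Ft + 146,000 Ft + 127,000 Ft + 34,000 Ft = 757,000 Ft
  Less exemption 77,000 Ft → base 680,000 Ft
  680,000 Ft × 13% = 88,400 Ft

133,320 Ft > 88,400 Ft, so the mainline income levy governs.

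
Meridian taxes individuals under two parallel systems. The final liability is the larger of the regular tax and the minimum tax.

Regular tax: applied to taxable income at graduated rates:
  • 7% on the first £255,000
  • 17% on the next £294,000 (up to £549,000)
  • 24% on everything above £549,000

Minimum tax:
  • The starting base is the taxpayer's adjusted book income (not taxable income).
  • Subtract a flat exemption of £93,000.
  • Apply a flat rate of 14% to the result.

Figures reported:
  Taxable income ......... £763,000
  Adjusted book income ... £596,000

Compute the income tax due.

Regular tax:
  £255,000 × 7% = £17,850
  £294,000 × 17% = £49,980
  £214,000 × 24% = £51,360
  → £119,190

Minimum tax:
  Base (adjusted book income): £596,000
  Less exemption £93,000 → base £503,000
  £503,000 × 14% = £70,420

£119,190 > £70,420, so the regular tax governs.

£119,190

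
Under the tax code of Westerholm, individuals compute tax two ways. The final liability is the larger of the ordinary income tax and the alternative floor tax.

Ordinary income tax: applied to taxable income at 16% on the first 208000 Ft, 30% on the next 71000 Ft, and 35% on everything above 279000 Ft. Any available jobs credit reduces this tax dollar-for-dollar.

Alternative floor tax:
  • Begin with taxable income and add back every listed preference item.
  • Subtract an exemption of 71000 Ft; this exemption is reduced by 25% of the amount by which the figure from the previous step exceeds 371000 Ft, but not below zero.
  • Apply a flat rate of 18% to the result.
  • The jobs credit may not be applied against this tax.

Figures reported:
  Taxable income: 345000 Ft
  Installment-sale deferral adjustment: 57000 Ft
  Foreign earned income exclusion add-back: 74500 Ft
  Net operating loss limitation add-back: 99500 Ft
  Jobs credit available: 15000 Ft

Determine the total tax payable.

100125 Ft

Ordinary income tax:
  208000 Ft × 16% = 33280 Ft
  71000 Ft × 30% = 21300 Ft
  66000 Ft × 35% = 23100 Ft
  → 77680 Ft
  Less jobs credit 15000 Ft → 62680 Ft

Alternative floor tax:
  Adjusted income: 345000 Ft + 57000 Ft + 74500 Ft + 99500 Ft = 576000 Ft
  Exemption: 71000 Ft − 25% × (576000 Ft − 371000 Ft) = 71000 Ft − 51250 Ft = 19750 Ft
  Base: 576000 Ft − 19750 Ft = 556250 Ft
  556250 Ft × 18% = 100125 Ft

100125 Ft > 62680 Ft, so the alternative floor tax is the binding amount.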